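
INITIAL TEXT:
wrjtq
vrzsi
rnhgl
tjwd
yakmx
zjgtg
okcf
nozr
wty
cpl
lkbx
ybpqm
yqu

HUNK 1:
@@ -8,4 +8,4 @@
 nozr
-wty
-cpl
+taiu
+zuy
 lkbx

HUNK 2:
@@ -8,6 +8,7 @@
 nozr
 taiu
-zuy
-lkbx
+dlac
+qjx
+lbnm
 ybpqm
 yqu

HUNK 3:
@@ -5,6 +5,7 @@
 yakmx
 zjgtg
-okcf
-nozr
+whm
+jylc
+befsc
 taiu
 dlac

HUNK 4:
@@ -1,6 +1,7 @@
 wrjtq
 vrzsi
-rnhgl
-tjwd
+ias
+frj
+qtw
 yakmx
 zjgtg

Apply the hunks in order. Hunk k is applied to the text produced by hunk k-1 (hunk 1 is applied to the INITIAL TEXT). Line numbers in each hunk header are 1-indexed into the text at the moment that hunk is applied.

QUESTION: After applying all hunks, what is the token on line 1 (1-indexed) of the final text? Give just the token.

Answer: wrjtq

Derivation:
Hunk 1: at line 8 remove [wty,cpl] add [taiu,zuy] -> 13 lines: wrjtq vrzsi rnhgl tjwd yakmx zjgtg okcf nozr taiu zuy lkbx ybpqm yqu
Hunk 2: at line 8 remove [zuy,lkbx] add [dlac,qjx,lbnm] -> 14 lines: wrjtq vrzsi rnhgl tjwd yakmx zjgtg okcf nozr taiu dlac qjx lbnm ybpqm yqu
Hunk 3: at line 5 remove [okcf,nozr] add [whm,jylc,befsc] -> 15 lines: wrjtq vrzsi rnhgl tjwd yakmx zjgtg whm jylc befsc taiu dlac qjx lbnm ybpqm yqu
Hunk 4: at line 1 remove [rnhgl,tjwd] add [ias,frj,qtw] -> 16 lines: wrjtq vrzsi ias frj qtw yakmx zjgtg whm jylc befsc taiu dlac qjx lbnm ybpqm yqu
Final line 1: wrjtq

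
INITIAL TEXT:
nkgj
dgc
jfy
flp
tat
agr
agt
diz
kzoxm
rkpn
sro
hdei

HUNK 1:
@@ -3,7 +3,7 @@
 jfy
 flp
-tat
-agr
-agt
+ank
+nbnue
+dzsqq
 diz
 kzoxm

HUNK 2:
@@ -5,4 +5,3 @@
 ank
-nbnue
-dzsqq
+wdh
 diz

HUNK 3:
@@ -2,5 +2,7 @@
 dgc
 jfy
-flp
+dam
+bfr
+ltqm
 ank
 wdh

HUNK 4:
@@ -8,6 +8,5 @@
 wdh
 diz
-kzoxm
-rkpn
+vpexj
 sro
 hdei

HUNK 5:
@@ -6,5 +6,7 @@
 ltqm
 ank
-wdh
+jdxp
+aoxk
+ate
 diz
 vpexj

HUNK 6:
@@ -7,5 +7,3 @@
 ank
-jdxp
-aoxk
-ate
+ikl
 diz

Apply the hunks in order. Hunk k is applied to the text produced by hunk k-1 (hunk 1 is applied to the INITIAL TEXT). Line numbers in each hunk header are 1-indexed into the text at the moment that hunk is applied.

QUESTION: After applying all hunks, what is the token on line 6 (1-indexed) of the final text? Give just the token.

Hunk 1: at line 3 remove [tat,agr,agt] add [ank,nbnue,dzsqq] -> 12 lines: nkgj dgc jfy flp ank nbnue dzsqq diz kzoxm rkpn sro hdei
Hunk 2: at line 5 remove [nbnue,dzsqq] add [wdh] -> 11 lines: nkgj dgc jfy flp ank wdh diz kzoxm rkpn sro hdei
Hunk 3: at line 2 remove [flp] add [dam,bfr,ltqm] -> 13 lines: nkgj dgc jfy dam bfr ltqm ank wdh diz kzoxm rkpn sro hdei
Hunk 4: at line 8 remove [kzoxm,rkpn] add [vpexj] -> 12 lines: nkgj dgc jfy dam bfr ltqm ank wdh diz vpexj sro hdei
Hunk 5: at line 6 remove [wdh] add [jdxp,aoxk,ate] -> 14 lines: nkgj dgc jfy dam bfr ltqm ank jdxp aoxk ate diz vpexj sro hdei
Hunk 6: at line 7 remove [jdxp,aoxk,ate] add [ikl] -> 12 lines: nkgj dgc jfy dam bfr ltqm ank ikl diz vpexj sro hdei
Final line 6: ltqm

Answer: ltqm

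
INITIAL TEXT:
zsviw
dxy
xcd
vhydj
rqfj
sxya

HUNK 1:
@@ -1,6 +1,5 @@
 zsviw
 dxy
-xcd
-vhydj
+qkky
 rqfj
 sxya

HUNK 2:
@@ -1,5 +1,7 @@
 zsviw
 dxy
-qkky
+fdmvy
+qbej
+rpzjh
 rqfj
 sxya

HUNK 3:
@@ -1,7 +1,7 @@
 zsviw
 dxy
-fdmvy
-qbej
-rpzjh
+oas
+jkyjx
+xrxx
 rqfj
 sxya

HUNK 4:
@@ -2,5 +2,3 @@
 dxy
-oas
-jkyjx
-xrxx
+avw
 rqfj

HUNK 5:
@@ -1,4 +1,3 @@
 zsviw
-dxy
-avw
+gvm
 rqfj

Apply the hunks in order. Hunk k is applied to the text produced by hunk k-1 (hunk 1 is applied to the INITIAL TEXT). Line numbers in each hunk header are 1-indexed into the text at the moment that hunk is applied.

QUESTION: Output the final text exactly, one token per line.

Hunk 1: at line 1 remove [xcd,vhydj] add [qkky] -> 5 lines: zsviw dxy qkky rqfj sxya
Hunk 2: at line 1 remove [qkky] add [fdmvy,qbej,rpzjh] -> 7 lines: zsviw dxy fdmvy qbej rpzjh rqfj sxya
Hunk 3: at line 1 remove [fdmvy,qbej,rpzjh] add [oas,jkyjx,xrxx] -> 7 lines: zsviw dxy oas jkyjx xrxx rqfj sxya
Hunk 4: at line 2 remove [oas,jkyjx,xrxx] add [avw] -> 5 lines: zsviw dxy avw rqfj sxya
Hunk 5: at line 1 remove [dxy,avw] add [gvm] -> 4 lines: zsviw gvm rqfj sxya

Answer: zsviw
gvm
rqfj
sxya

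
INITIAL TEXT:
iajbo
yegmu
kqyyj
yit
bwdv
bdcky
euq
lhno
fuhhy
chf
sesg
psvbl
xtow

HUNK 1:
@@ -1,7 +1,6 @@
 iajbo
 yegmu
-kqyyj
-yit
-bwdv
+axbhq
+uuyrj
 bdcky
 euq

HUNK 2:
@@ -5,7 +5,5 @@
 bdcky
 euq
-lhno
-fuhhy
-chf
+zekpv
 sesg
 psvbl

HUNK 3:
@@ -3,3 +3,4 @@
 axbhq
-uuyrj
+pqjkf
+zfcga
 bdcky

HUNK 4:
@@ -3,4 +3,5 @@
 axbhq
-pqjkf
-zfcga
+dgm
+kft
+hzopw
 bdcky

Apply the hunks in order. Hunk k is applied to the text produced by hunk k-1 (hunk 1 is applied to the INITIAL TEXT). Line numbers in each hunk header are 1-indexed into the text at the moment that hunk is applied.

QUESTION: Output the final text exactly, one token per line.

Hunk 1: at line 1 remove [kqyyj,yit,bwdv] add [axbhq,uuyrj] -> 12 lines: iajbo yegmu axbhq uuyrj bdcky euq lhno fuhhy chf sesg psvbl xtow
Hunk 2: at line 5 remove [lhno,fuhhy,chf] add [zekpv] -> 10 lines: iajbo yegmu axbhq uuyrj bdcky euq zekpv sesg psvbl xtow
Hunk 3: at line 3 remove [uuyrj] add [pqjkf,zfcga] -> 11 lines: iajbo yegmu axbhq pqjkf zfcga bdcky euq zekpv sesg psvbl xtow
Hunk 4: at line 3 remove [pqjkf,zfcga] add [dgm,kft,hzopw] -> 12 lines: iajbo yegmu axbhq dgm kft hzopw bdcky euq zekpv sesg psvbl xtow

Answer: iajbo
yegmu
axbhq
dgm
kft
hzopw
bdcky
euq
zekpv
sesg
psvbl
xtow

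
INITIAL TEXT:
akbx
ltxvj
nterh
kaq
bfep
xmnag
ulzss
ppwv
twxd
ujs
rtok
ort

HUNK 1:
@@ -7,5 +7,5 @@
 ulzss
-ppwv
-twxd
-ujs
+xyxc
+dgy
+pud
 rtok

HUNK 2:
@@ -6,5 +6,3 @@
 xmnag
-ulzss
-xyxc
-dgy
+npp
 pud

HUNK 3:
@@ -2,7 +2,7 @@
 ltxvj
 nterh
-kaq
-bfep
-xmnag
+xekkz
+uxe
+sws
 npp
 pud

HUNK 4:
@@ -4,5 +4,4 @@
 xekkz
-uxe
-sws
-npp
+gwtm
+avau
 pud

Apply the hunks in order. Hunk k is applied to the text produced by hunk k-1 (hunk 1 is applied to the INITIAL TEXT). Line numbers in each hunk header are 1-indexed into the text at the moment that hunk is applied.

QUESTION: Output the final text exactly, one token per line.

Answer: akbx
ltxvj
nterh
xekkz
gwtm
avau
pud
rtok
ort

Derivation:
Hunk 1: at line 7 remove [ppwv,twxd,ujs] add [xyxc,dgy,pud] -> 12 lines: akbx ltxvj nterh kaq bfep xmnag ulzss xyxc dgy pud rtok ort
Hunk 2: at line 6 remove [ulzss,xyxc,dgy] add [npp] -> 10 lines: akbx ltxvj nterh kaq bfep xmnag npp pud rtok ort
Hunk 3: at line 2 remove [kaq,bfep,xmnag] add [xekkz,uxe,sws] -> 10 lines: akbx ltxvj nterh xekkz uxe sws npp pud rtok ort
Hunk 4: at line 4 remove [uxe,sws,npp] add [gwtm,avau] -> 9 lines: akbx ltxvj nterh xekkz gwtm avau pud rtok ort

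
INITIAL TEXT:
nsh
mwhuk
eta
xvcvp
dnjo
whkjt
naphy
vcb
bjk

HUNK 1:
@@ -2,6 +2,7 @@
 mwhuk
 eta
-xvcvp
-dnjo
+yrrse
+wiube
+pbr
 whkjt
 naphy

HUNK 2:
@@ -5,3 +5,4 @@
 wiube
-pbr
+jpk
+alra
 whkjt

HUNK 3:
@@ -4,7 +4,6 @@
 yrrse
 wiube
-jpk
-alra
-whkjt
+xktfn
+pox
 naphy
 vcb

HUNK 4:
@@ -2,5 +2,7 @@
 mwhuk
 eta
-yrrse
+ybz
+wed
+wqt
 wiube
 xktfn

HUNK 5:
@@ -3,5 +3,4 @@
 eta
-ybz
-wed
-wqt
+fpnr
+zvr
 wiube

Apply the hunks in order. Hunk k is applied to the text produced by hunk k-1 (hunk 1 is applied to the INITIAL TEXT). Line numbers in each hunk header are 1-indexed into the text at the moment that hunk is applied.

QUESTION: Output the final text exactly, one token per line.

Hunk 1: at line 2 remove [xvcvp,dnjo] add [yrrse,wiube,pbr] -> 10 lines: nsh mwhuk eta yrrse wiube pbr whkjt naphy vcb bjk
Hunk 2: at line 5 remove [pbr] add [jpk,alra] -> 11 lines: nsh mwhuk eta yrrse wiube jpk alra whkjt naphy vcb bjk
Hunk 3: at line 4 remove [jpk,alra,whkjt] add [xktfn,pox] -> 10 lines: nsh mwhuk eta yrrse wiube xktfn pox naphy vcb bjk
Hunk 4: at line 2 remove [yrrse] add [ybz,wed,wqt] -> 12 lines: nsh mwhuk eta ybz wed wqt wiube xktfn pox naphy vcb bjk
Hunk 5: at line 3 remove [ybz,wed,wqt] add [fpnr,zvr] -> 11 lines: nsh mwhuk eta fpnr zvr wiube xktfn pox naphy vcb bjk

Answer: nsh
mwhuk
eta
fpnr
zvr
wiube
xktfn
pox
naphy
vcb
bjk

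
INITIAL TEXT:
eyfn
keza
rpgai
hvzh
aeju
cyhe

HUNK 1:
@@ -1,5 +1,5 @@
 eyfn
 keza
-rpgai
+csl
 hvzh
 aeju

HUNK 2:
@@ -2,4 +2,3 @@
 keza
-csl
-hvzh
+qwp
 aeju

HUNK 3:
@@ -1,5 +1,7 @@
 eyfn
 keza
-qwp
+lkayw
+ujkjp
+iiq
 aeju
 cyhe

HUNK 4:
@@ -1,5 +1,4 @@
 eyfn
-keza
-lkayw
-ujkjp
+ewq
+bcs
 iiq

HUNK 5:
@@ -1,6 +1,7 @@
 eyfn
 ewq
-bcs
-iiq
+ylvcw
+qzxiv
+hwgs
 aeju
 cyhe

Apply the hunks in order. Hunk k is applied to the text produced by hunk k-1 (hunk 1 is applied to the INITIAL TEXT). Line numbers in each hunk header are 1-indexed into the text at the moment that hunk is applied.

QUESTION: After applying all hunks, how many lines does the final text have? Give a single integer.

Hunk 1: at line 1 remove [rpgai] add [csl] -> 6 lines: eyfn keza csl hvzh aeju cyhe
Hunk 2: at line 2 remove [csl,hvzh] add [qwp] -> 5 lines: eyfn keza qwp aeju cyhe
Hunk 3: at line 1 remove [qwp] add [lkayw,ujkjp,iiq] -> 7 lines: eyfn keza lkayw ujkjp iiq aeju cyhe
Hunk 4: at line 1 remove [keza,lkayw,ujkjp] add [ewq,bcs] -> 6 lines: eyfn ewq bcs iiq aeju cyhe
Hunk 5: at line 1 remove [bcs,iiq] add [ylvcw,qzxiv,hwgs] -> 7 lines: eyfn ewq ylvcw qzxiv hwgs aeju cyhe
Final line count: 7

Answer: 7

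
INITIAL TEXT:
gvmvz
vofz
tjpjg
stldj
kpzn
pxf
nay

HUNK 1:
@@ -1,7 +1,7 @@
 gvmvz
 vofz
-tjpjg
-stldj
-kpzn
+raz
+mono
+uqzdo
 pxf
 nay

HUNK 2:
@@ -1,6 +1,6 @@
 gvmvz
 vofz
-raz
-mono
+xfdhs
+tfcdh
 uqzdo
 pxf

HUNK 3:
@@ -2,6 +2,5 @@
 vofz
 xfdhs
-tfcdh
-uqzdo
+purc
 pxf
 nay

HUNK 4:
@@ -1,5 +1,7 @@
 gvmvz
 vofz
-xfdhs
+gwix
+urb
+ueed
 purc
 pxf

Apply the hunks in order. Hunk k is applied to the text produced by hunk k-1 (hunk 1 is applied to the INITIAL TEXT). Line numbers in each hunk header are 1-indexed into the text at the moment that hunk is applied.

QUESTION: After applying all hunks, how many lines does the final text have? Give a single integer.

Hunk 1: at line 1 remove [tjpjg,stldj,kpzn] add [raz,mono,uqzdo] -> 7 lines: gvmvz vofz raz mono uqzdo pxf nay
Hunk 2: at line 1 remove [raz,mono] add [xfdhs,tfcdh] -> 7 lines: gvmvz vofz xfdhs tfcdh uqzdo pxf nay
Hunk 3: at line 2 remove [tfcdh,uqzdo] add [purc] -> 6 lines: gvmvz vofz xfdhs purc pxf nay
Hunk 4: at line 1 remove [xfdhs] add [gwix,urb,ueed] -> 8 lines: gvmvz vofz gwix urb ueed purc pxf nay
Final line count: 8

Answer: 8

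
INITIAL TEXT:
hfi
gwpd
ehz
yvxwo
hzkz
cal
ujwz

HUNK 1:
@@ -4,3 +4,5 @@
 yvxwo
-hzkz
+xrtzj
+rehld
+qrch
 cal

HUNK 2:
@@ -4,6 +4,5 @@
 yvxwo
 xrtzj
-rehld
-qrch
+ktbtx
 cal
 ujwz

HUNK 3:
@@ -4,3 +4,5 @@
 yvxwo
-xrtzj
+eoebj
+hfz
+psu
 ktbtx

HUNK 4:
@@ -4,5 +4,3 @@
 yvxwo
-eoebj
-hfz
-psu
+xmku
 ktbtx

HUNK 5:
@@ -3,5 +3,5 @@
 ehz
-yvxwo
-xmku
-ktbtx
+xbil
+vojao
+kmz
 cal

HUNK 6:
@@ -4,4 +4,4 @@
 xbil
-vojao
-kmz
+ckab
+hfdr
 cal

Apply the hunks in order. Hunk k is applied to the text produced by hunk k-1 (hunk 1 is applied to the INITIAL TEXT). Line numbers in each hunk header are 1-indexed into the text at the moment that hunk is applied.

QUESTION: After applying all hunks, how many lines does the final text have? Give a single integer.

Hunk 1: at line 4 remove [hzkz] add [xrtzj,rehld,qrch] -> 9 lines: hfi gwpd ehz yvxwo xrtzj rehld qrch cal ujwz
Hunk 2: at line 4 remove [rehld,qrch] add [ktbtx] -> 8 lines: hfi gwpd ehz yvxwo xrtzj ktbtx cal ujwz
Hunk 3: at line 4 remove [xrtzj] add [eoebj,hfz,psu] -> 10 lines: hfi gwpd ehz yvxwo eoebj hfz psu ktbtx cal ujwz
Hunk 4: at line 4 remove [eoebj,hfz,psu] add [xmku] -> 8 lines: hfi gwpd ehz yvxwo xmku ktbtx cal ujwz
Hunk 5: at line 3 remove [yvxwo,xmku,ktbtx] add [xbil,vojao,kmz] -> 8 lines: hfi gwpd ehz xbil vojao kmz cal ujwz
Hunk 6: at line 4 remove [vojao,kmz] add [ckab,hfdr] -> 8 lines: hfi gwpd ehz xbil ckab hfdr cal ujwz
Final line count: 8

Answer: 8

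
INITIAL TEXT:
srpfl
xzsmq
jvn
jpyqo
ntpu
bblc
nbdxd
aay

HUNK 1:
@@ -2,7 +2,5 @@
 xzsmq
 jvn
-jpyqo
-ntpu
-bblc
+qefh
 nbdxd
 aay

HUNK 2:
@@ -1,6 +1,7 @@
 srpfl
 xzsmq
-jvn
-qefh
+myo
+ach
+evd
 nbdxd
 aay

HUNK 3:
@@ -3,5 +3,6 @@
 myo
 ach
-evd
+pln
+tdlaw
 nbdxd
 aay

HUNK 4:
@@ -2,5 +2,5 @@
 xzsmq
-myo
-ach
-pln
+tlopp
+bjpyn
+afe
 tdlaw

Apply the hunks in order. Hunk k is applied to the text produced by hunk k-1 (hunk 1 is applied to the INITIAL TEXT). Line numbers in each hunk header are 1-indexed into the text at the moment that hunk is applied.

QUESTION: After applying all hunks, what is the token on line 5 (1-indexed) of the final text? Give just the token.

Answer: afe

Derivation:
Hunk 1: at line 2 remove [jpyqo,ntpu,bblc] add [qefh] -> 6 lines: srpfl xzsmq jvn qefh nbdxd aay
Hunk 2: at line 1 remove [jvn,qefh] add [myo,ach,evd] -> 7 lines: srpfl xzsmq myo ach evd nbdxd aay
Hunk 3: at line 3 remove [evd] add [pln,tdlaw] -> 8 lines: srpfl xzsmq myo ach pln tdlaw nbdxd aay
Hunk 4: at line 2 remove [myo,ach,pln] add [tlopp,bjpyn,afe] -> 8 lines: srpfl xzsmq tlopp bjpyn afe tdlaw nbdxd aay
Final line 5: afe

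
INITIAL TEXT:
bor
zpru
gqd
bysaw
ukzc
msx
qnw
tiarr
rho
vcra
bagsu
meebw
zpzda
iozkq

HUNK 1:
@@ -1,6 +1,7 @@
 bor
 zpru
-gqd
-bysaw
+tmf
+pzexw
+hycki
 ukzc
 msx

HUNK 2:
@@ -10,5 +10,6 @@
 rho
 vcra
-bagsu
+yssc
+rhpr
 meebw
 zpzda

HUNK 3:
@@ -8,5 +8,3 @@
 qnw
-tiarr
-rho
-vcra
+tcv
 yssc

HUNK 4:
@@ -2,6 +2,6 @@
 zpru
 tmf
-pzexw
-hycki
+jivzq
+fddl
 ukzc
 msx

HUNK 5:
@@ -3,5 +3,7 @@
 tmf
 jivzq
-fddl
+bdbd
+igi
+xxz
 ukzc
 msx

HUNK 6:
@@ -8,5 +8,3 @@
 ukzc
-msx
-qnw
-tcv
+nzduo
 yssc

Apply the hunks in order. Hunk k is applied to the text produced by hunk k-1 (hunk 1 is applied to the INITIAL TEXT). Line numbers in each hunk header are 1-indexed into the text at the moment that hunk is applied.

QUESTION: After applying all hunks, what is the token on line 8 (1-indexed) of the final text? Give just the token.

Answer: ukzc

Derivation:
Hunk 1: at line 1 remove [gqd,bysaw] add [tmf,pzexw,hycki] -> 15 lines: bor zpru tmf pzexw hycki ukzc msx qnw tiarr rho vcra bagsu meebw zpzda iozkq
Hunk 2: at line 10 remove [bagsu] add [yssc,rhpr] -> 16 lines: bor zpru tmf pzexw hycki ukzc msx qnw tiarr rho vcra yssc rhpr meebw zpzda iozkq
Hunk 3: at line 8 remove [tiarr,rho,vcra] add [tcv] -> 14 lines: bor zpru tmf pzexw hycki ukzc msx qnw tcv yssc rhpr meebw zpzda iozkq
Hunk 4: at line 2 remove [pzexw,hycki] add [jivzq,fddl] -> 14 lines: bor zpru tmf jivzq fddl ukzc msx qnw tcv yssc rhpr meebw zpzda iozkq
Hunk 5: at line 3 remove [fddl] add [bdbd,igi,xxz] -> 16 lines: bor zpru tmf jivzq bdbd igi xxz ukzc msx qnw tcv yssc rhpr meebw zpzda iozkq
Hunk 6: at line 8 remove [msx,qnw,tcv] add [nzduo] -> 14 lines: bor zpru tmf jivzq bdbd igi xxz ukzc nzduo yssc rhpr meebw zpzda iozkq
Final line 8: ukzc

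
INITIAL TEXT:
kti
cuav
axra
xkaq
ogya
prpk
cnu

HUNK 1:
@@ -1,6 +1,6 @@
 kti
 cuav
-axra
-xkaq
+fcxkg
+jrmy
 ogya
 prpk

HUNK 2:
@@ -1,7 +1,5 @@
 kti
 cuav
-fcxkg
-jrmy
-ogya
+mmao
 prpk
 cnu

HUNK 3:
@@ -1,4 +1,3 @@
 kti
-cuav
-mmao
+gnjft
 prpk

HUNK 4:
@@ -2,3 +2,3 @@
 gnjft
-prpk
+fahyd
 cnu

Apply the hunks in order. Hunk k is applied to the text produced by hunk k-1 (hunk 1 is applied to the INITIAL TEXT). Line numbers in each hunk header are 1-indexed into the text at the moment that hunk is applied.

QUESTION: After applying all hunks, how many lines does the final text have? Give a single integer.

Answer: 4

Derivation:
Hunk 1: at line 1 remove [axra,xkaq] add [fcxkg,jrmy] -> 7 lines: kti cuav fcxkg jrmy ogya prpk cnu
Hunk 2: at line 1 remove [fcxkg,jrmy,ogya] add [mmao] -> 5 lines: kti cuav mmao prpk cnu
Hunk 3: at line 1 remove [cuav,mmao] add [gnjft] -> 4 lines: kti gnjft prpk cnu
Hunk 4: at line 2 remove [prpk] add [fahyd] -> 4 lines: kti gnjft fahyd cnu
Final line count: 4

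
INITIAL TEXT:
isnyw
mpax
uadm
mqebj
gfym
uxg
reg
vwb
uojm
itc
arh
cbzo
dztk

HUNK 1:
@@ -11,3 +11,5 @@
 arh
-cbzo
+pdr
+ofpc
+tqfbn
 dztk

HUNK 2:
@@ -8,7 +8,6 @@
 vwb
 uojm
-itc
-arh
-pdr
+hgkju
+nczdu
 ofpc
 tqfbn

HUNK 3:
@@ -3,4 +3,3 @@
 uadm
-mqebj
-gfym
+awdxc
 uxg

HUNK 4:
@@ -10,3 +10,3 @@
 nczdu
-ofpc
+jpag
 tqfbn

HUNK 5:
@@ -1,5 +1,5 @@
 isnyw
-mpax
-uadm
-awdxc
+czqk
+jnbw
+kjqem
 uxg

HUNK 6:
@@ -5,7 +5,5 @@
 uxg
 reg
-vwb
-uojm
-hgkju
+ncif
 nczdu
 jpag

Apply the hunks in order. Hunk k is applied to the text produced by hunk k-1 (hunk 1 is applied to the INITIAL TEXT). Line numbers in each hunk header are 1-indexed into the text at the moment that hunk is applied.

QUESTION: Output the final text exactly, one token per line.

Hunk 1: at line 11 remove [cbzo] add [pdr,ofpc,tqfbn] -> 15 lines: isnyw mpax uadm mqebj gfym uxg reg vwb uojm itc arh pdr ofpc tqfbn dztk
Hunk 2: at line 8 remove [itc,arh,pdr] add [hgkju,nczdu] -> 14 lines: isnyw mpax uadm mqebj gfym uxg reg vwb uojm hgkju nczdu ofpc tqfbn dztk
Hunk 3: at line 3 remove [mqebj,gfym] add [awdxc] -> 13 lines: isnyw mpax uadm awdxc uxg reg vwb uojm hgkju nczdu ofpc tqfbn dztk
Hunk 4: at line 10 remove [ofpc] add [jpag] -> 13 lines: isnyw mpax uadm awdxc uxg reg vwb uojm hgkju nczdu jpag tqfbn dztk
Hunk 5: at line 1 remove [mpax,uadm,awdxc] add [czqk,jnbw,kjqem] -> 13 lines: isnyw czqk jnbw kjqem uxg reg vwb uojm hgkju nczdu jpag tqfbn dztk
Hunk 6: at line 5 remove [vwb,uojm,hgkju] add [ncif] -> 11 lines: isnyw czqk jnbw kjqem uxg reg ncif nczdu jpag tqfbn dztk

Answer: isnyw
czqk
jnbw
kjqem
uxg
reg
ncif
nczdu
jpag
tqfbn
dztk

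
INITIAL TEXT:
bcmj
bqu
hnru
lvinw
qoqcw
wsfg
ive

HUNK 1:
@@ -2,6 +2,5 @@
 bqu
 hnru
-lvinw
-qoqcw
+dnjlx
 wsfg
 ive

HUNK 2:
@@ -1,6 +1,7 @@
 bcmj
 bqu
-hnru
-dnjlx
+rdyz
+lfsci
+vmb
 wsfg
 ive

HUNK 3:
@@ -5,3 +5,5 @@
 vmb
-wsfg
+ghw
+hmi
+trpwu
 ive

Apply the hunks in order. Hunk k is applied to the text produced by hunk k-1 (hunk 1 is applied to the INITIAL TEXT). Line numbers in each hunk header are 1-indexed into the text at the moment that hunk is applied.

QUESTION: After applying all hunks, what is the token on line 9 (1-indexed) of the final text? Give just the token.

Answer: ive

Derivation:
Hunk 1: at line 2 remove [lvinw,qoqcw] add [dnjlx] -> 6 lines: bcmj bqu hnru dnjlx wsfg ive
Hunk 2: at line 1 remove [hnru,dnjlx] add [rdyz,lfsci,vmb] -> 7 lines: bcmj bqu rdyz lfsci vmb wsfg ive
Hunk 3: at line 5 remove [wsfg] add [ghw,hmi,trpwu] -> 9 lines: bcmj bqu rdyz lfsci vmb ghw hmi trpwu ive
Final line 9: ive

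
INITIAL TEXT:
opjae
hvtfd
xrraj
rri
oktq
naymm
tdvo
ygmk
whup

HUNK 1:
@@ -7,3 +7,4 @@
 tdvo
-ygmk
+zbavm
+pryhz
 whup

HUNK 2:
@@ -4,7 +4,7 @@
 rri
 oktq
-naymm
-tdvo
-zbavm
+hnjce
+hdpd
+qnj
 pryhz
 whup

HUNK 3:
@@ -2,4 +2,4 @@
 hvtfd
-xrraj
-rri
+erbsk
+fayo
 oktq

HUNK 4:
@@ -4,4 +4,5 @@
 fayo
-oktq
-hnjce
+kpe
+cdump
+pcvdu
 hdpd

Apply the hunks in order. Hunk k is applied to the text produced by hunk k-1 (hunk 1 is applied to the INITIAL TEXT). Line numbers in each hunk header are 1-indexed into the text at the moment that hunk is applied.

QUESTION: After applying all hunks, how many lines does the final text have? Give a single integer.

Hunk 1: at line 7 remove [ygmk] add [zbavm,pryhz] -> 10 lines: opjae hvtfd xrraj rri oktq naymm tdvo zbavm pryhz whup
Hunk 2: at line 4 remove [naymm,tdvo,zbavm] add [hnjce,hdpd,qnj] -> 10 lines: opjae hvtfd xrraj rri oktq hnjce hdpd qnj pryhz whup
Hunk 3: at line 2 remove [xrraj,rri] add [erbsk,fayo] -> 10 lines: opjae hvtfd erbsk fayo oktq hnjce hdpd qnj pryhz whup
Hunk 4: at line 4 remove [oktq,hnjce] add [kpe,cdump,pcvdu] -> 11 lines: opjae hvtfd erbsk fayo kpe cdump pcvdu hdpd qnj pryhz whup
Final line count: 11

Answer: 11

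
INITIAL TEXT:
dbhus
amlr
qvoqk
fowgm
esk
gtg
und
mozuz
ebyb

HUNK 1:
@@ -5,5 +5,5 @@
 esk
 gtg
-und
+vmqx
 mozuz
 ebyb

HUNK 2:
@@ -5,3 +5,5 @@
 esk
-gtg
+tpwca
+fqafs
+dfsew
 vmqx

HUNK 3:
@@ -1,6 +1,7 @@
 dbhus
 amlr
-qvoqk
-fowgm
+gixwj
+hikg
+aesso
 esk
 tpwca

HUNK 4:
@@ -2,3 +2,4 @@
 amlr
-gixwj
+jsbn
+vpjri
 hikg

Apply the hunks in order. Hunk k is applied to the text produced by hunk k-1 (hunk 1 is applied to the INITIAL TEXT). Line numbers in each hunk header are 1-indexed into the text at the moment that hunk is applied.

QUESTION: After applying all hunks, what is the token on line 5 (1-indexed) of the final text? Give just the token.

Answer: hikg

Derivation:
Hunk 1: at line 5 remove [und] add [vmqx] -> 9 lines: dbhus amlr qvoqk fowgm esk gtg vmqx mozuz ebyb
Hunk 2: at line 5 remove [gtg] add [tpwca,fqafs,dfsew] -> 11 lines: dbhus amlr qvoqk fowgm esk tpwca fqafs dfsew vmqx mozuz ebyb
Hunk 3: at line 1 remove [qvoqk,fowgm] add [gixwj,hikg,aesso] -> 12 lines: dbhus amlr gixwj hikg aesso esk tpwca fqafs dfsew vmqx mozuz ebyb
Hunk 4: at line 2 remove [gixwj] add [jsbn,vpjri] -> 13 lines: dbhus amlr jsbn vpjri hikg aesso esk tpwca fqafs dfsew vmqx mozuz ebyb
Final line 5: hikg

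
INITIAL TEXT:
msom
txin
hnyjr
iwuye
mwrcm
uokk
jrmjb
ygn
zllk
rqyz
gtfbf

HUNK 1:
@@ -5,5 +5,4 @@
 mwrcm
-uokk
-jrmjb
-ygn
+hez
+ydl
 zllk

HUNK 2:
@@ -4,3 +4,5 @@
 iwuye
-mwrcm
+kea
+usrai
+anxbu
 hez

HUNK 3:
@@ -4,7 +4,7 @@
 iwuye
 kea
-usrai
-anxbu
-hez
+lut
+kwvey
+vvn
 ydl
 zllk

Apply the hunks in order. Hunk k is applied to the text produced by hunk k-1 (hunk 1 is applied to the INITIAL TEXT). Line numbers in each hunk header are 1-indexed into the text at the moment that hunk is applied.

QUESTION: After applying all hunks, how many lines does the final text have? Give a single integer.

Hunk 1: at line 5 remove [uokk,jrmjb,ygn] add [hez,ydl] -> 10 lines: msom txin hnyjr iwuye mwrcm hez ydl zllk rqyz gtfbf
Hunk 2: at line 4 remove [mwrcm] add [kea,usrai,anxbu] -> 12 lines: msom txin hnyjr iwuye kea usrai anxbu hez ydl zllk rqyz gtfbf
Hunk 3: at line 4 remove [usrai,anxbu,hez] add [lut,kwvey,vvn] -> 12 lines: msom txin hnyjr iwuye kea lut kwvey vvn ydl zllk rqyz gtfbf
Final line count: 12

Answer: 12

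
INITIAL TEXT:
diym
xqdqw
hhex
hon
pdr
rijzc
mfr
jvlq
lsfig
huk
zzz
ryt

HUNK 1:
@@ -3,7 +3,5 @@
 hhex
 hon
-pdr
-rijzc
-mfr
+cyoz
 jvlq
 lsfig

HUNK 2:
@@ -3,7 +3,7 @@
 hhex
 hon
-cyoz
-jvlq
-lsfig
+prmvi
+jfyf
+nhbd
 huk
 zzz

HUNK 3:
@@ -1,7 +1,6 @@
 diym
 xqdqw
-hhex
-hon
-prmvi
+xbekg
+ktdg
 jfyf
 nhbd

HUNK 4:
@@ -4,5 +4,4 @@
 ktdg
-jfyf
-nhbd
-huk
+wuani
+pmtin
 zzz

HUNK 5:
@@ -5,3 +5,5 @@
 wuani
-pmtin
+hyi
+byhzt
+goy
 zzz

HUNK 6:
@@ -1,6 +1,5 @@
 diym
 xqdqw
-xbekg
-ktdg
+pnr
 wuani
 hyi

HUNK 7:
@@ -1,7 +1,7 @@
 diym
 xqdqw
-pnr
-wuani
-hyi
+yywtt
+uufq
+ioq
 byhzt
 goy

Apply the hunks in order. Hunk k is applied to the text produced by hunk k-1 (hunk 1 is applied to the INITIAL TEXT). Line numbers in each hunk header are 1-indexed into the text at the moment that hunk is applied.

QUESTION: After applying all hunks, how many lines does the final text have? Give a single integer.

Hunk 1: at line 3 remove [pdr,rijzc,mfr] add [cyoz] -> 10 lines: diym xqdqw hhex hon cyoz jvlq lsfig huk zzz ryt
Hunk 2: at line 3 remove [cyoz,jvlq,lsfig] add [prmvi,jfyf,nhbd] -> 10 lines: diym xqdqw hhex hon prmvi jfyf nhbd huk zzz ryt
Hunk 3: at line 1 remove [hhex,hon,prmvi] add [xbekg,ktdg] -> 9 lines: diym xqdqw xbekg ktdg jfyf nhbd huk zzz ryt
Hunk 4: at line 4 remove [jfyf,nhbd,huk] add [wuani,pmtin] -> 8 lines: diym xqdqw xbekg ktdg wuani pmtin zzz ryt
Hunk 5: at line 5 remove [pmtin] add [hyi,byhzt,goy] -> 10 lines: diym xqdqw xbekg ktdg wuani hyi byhzt goy zzz ryt
Hunk 6: at line 1 remove [xbekg,ktdg] add [pnr] -> 9 lines: diym xqdqw pnr wuani hyi byhzt goy zzz ryt
Hunk 7: at line 1 remove [pnr,wuani,hyi] add [yywtt,uufq,ioq] -> 9 lines: diym xqdqw yywtt uufq ioq byhzt goy zzz ryt
Final line count: 9

Answer: 9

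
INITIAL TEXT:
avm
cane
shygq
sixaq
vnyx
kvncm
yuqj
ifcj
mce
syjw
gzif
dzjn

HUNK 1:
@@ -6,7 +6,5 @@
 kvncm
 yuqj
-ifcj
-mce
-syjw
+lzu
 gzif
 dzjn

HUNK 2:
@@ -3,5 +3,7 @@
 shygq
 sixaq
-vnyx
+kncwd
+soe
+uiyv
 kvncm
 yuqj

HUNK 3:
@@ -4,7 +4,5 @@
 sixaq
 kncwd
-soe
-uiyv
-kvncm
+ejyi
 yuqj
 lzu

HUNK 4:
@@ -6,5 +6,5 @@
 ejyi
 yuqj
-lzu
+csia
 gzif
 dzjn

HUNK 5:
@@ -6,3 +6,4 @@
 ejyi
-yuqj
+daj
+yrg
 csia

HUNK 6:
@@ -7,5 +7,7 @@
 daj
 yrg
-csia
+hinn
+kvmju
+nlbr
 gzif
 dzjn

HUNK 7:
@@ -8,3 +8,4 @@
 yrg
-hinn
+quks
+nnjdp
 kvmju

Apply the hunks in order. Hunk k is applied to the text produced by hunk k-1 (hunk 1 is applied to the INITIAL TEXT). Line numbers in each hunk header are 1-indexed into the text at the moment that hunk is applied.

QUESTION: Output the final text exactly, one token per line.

Hunk 1: at line 6 remove [ifcj,mce,syjw] add [lzu] -> 10 lines: avm cane shygq sixaq vnyx kvncm yuqj lzu gzif dzjn
Hunk 2: at line 3 remove [vnyx] add [kncwd,soe,uiyv] -> 12 lines: avm cane shygq sixaq kncwd soe uiyv kvncm yuqj lzu gzif dzjn
Hunk 3: at line 4 remove [soe,uiyv,kvncm] add [ejyi] -> 10 lines: avm cane shygq sixaq kncwd ejyi yuqj lzu gzif dzjn
Hunk 4: at line 6 remove [lzu] add [csia] -> 10 lines: avm cane shygq sixaq kncwd ejyi yuqj csia gzif dzjn
Hunk 5: at line 6 remove [yuqj] add [daj,yrg] -> 11 lines: avm cane shygq sixaq kncwd ejyi daj yrg csia gzif dzjn
Hunk 6: at line 7 remove [csia] add [hinn,kvmju,nlbr] -> 13 lines: avm cane shygq sixaq kncwd ejyi daj yrg hinn kvmju nlbr gzif dzjn
Hunk 7: at line 8 remove [hinn] add [quks,nnjdp] -> 14 lines: avm cane shygq sixaq kncwd ejyi daj yrg quks nnjdp kvmju nlbr gzif dzjn

Answer: avm
cane
shygq
sixaq
kncwd
ejyi
daj
yrg
quks
nnjdp
kvmju
nlbr
gzif
dzjn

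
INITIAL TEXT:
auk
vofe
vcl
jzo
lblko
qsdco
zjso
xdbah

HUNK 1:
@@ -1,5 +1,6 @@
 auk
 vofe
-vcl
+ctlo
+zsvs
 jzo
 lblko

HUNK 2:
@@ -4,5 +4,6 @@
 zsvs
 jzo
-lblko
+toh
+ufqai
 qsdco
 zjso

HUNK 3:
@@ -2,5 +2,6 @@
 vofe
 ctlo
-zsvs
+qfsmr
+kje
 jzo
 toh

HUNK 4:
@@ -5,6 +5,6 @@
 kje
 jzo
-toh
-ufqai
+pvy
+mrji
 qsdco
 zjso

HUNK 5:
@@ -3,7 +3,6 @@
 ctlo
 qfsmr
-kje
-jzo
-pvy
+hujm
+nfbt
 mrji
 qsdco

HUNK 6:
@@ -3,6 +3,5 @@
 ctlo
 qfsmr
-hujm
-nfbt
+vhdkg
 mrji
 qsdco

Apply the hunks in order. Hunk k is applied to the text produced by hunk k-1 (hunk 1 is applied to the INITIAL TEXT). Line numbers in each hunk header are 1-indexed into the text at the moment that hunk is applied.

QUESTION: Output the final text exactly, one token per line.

Answer: auk
vofe
ctlo
qfsmr
vhdkg
mrji
qsdco
zjso
xdbah

Derivation:
Hunk 1: at line 1 remove [vcl] add [ctlo,zsvs] -> 9 lines: auk vofe ctlo zsvs jzo lblko qsdco zjso xdbah
Hunk 2: at line 4 remove [lblko] add [toh,ufqai] -> 10 lines: auk vofe ctlo zsvs jzo toh ufqai qsdco zjso xdbah
Hunk 3: at line 2 remove [zsvs] add [qfsmr,kje] -> 11 lines: auk vofe ctlo qfsmr kje jzo toh ufqai qsdco zjso xdbah
Hunk 4: at line 5 remove [toh,ufqai] add [pvy,mrji] -> 11 lines: auk vofe ctlo qfsmr kje jzo pvy mrji qsdco zjso xdbah
Hunk 5: at line 3 remove [kje,jzo,pvy] add [hujm,nfbt] -> 10 lines: auk vofe ctlo qfsmr hujm nfbt mrji qsdco zjso xdbah
Hunk 6: at line 3 remove [hujm,nfbt] add [vhdkg] -> 9 lines: auk vofe ctlo qfsmr vhdkg mrji qsdco zjso xdbah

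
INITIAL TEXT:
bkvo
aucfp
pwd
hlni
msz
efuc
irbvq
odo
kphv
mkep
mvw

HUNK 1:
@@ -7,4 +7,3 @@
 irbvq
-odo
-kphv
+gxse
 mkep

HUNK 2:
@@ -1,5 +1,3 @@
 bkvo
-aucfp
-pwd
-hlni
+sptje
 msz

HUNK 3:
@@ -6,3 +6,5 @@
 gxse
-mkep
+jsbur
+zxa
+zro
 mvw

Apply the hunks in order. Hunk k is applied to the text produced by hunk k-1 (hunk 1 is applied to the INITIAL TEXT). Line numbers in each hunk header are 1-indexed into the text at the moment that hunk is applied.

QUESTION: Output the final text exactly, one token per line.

Hunk 1: at line 7 remove [odo,kphv] add [gxse] -> 10 lines: bkvo aucfp pwd hlni msz efuc irbvq gxse mkep mvw
Hunk 2: at line 1 remove [aucfp,pwd,hlni] add [sptje] -> 8 lines: bkvo sptje msz efuc irbvq gxse mkep mvw
Hunk 3: at line 6 remove [mkep] add [jsbur,zxa,zro] -> 10 lines: bkvo sptje msz efuc irbvq gxse jsbur zxa zro mvw

Answer: bkvo
sptje
msz
efuc
irbvq
gxse
jsbur
zxa
zro
mvw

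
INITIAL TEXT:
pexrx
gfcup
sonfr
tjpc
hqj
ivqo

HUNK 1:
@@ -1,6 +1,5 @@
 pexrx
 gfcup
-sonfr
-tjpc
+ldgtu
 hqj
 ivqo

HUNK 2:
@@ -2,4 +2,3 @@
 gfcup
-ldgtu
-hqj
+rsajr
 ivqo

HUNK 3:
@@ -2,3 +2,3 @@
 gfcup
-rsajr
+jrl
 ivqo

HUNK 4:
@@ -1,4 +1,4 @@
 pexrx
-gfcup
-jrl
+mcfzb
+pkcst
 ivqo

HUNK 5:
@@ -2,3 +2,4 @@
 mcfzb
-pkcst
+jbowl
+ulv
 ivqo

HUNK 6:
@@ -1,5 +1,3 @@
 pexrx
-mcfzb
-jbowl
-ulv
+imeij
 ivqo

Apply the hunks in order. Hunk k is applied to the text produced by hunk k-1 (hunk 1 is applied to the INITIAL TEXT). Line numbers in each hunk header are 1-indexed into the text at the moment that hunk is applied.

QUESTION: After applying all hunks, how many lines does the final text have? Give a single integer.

Answer: 3

Derivation:
Hunk 1: at line 1 remove [sonfr,tjpc] add [ldgtu] -> 5 lines: pexrx gfcup ldgtu hqj ivqo
Hunk 2: at line 2 remove [ldgtu,hqj] add [rsajr] -> 4 lines: pexrx gfcup rsajr ivqo
Hunk 3: at line 2 remove [rsajr] add [jrl] -> 4 lines: pexrx gfcup jrl ivqo
Hunk 4: at line 1 remove [gfcup,jrl] add [mcfzb,pkcst] -> 4 lines: pexrx mcfzb pkcst ivqo
Hunk 5: at line 2 remove [pkcst] add [jbowl,ulv] -> 5 lines: pexrx mcfzb jbowl ulv ivqo
Hunk 6: at line 1 remove [mcfzb,jbowl,ulv] add [imeij] -> 3 lines: pexrx imeij ivqo
Final line count: 3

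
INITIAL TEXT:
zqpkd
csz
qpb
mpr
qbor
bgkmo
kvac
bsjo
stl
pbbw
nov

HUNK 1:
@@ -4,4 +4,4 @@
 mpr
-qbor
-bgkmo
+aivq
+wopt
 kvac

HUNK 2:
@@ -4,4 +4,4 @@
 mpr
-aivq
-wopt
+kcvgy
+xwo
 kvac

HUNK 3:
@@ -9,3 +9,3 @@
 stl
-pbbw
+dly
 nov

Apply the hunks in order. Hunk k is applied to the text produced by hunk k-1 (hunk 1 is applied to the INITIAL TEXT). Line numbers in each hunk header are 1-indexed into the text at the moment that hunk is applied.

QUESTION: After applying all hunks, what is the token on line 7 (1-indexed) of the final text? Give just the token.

Answer: kvac

Derivation:
Hunk 1: at line 4 remove [qbor,bgkmo] add [aivq,wopt] -> 11 lines: zqpkd csz qpb mpr aivq wopt kvac bsjo stl pbbw nov
Hunk 2: at line 4 remove [aivq,wopt] add [kcvgy,xwo] -> 11 lines: zqpkd csz qpb mpr kcvgy xwo kvac bsjo stl pbbw nov
Hunk 3: at line 9 remove [pbbw] add [dly] -> 11 lines: zqpkd csz qpb mpr kcvgy xwo kvac bsjo stl dly nov
Final line 7: kvac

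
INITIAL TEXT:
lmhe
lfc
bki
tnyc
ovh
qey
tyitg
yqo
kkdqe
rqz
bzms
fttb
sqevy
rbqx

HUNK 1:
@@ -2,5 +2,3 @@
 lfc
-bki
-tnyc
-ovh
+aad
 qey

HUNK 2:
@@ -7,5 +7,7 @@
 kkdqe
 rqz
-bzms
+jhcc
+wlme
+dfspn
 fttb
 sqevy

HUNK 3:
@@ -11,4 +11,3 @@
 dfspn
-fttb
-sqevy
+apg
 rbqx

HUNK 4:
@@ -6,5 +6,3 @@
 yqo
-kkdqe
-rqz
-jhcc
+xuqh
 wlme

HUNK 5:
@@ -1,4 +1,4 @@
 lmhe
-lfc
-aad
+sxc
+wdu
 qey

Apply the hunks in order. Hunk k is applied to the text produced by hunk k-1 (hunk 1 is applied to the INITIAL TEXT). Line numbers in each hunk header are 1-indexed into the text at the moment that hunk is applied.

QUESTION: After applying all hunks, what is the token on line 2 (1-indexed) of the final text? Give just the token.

Answer: sxc

Derivation:
Hunk 1: at line 2 remove [bki,tnyc,ovh] add [aad] -> 12 lines: lmhe lfc aad qey tyitg yqo kkdqe rqz bzms fttb sqevy rbqx
Hunk 2: at line 7 remove [bzms] add [jhcc,wlme,dfspn] -> 14 lines: lmhe lfc aad qey tyitg yqo kkdqe rqz jhcc wlme dfspn fttb sqevy rbqx
Hunk 3: at line 11 remove [fttb,sqevy] add [apg] -> 13 lines: lmhe lfc aad qey tyitg yqo kkdqe rqz jhcc wlme dfspn apg rbqx
Hunk 4: at line 6 remove [kkdqe,rqz,jhcc] add [xuqh] -> 11 lines: lmhe lfc aad qey tyitg yqo xuqh wlme dfspn apg rbqx
Hunk 5: at line 1 remove [lfc,aad] add [sxc,wdu] -> 11 lines: lmhe sxc wdu qey tyitg yqo xuqh wlme dfspn apg rbqx
Final line 2: sxc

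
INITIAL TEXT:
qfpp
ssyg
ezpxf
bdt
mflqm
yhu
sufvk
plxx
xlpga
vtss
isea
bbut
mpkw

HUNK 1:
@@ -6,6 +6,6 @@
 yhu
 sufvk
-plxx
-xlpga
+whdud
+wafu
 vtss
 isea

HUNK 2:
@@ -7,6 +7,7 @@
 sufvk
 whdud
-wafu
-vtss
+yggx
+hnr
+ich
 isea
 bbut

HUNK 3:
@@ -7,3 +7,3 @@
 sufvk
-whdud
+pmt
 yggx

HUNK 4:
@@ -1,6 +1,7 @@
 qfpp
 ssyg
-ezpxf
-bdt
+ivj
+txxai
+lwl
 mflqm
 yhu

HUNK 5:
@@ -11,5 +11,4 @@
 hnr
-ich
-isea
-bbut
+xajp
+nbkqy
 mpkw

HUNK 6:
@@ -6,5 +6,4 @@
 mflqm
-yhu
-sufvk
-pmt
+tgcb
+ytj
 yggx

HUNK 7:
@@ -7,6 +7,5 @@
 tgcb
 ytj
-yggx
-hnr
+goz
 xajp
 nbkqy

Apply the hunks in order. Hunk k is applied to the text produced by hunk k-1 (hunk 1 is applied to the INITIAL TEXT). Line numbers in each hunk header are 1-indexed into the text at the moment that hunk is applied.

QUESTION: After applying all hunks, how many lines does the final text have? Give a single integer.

Hunk 1: at line 6 remove [plxx,xlpga] add [whdud,wafu] -> 13 lines: qfpp ssyg ezpxf bdt mflqm yhu sufvk whdud wafu vtss isea bbut mpkw
Hunk 2: at line 7 remove [wafu,vtss] add [yggx,hnr,ich] -> 14 lines: qfpp ssyg ezpxf bdt mflqm yhu sufvk whdud yggx hnr ich isea bbut mpkw
Hunk 3: at line 7 remove [whdud] add [pmt] -> 14 lines: qfpp ssyg ezpxf bdt mflqm yhu sufvk pmt yggx hnr ich isea bbut mpkw
Hunk 4: at line 1 remove [ezpxf,bdt] add [ivj,txxai,lwl] -> 15 lines: qfpp ssyg ivj txxai lwl mflqm yhu sufvk pmt yggx hnr ich isea bbut mpkw
Hunk 5: at line 11 remove [ich,isea,bbut] add [xajp,nbkqy] -> 14 lines: qfpp ssyg ivj txxai lwl mflqm yhu sufvk pmt yggx hnr xajp nbkqy mpkw
Hunk 6: at line 6 remove [yhu,sufvk,pmt] add [tgcb,ytj] -> 13 lines: qfpp ssyg ivj txxai lwl mflqm tgcb ytj yggx hnr xajp nbkqy mpkw
Hunk 7: at line 7 remove [yggx,hnr] add [goz] -> 12 lines: qfpp ssyg ivj txxai lwl mflqm tgcb ytj goz xajp nbkqy mpkw
Final line count: 12

Answer: 12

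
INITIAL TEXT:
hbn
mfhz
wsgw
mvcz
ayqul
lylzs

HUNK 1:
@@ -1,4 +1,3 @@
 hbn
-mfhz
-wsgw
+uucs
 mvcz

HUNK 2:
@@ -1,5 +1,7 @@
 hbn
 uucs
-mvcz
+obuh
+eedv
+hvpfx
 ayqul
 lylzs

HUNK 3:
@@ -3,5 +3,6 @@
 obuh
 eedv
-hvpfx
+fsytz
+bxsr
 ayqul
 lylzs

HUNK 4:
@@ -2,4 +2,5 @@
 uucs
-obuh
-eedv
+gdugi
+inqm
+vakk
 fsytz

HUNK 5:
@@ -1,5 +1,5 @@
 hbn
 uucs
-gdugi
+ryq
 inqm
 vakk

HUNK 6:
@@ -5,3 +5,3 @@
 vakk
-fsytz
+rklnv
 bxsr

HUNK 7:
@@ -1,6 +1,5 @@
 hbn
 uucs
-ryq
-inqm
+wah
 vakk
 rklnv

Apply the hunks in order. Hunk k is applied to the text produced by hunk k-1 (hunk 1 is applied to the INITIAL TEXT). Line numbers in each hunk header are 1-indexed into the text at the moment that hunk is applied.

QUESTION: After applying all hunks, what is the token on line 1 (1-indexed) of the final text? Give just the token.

Answer: hbn

Derivation:
Hunk 1: at line 1 remove [mfhz,wsgw] add [uucs] -> 5 lines: hbn uucs mvcz ayqul lylzs
Hunk 2: at line 1 remove [mvcz] add [obuh,eedv,hvpfx] -> 7 lines: hbn uucs obuh eedv hvpfx ayqul lylzs
Hunk 3: at line 3 remove [hvpfx] add [fsytz,bxsr] -> 8 lines: hbn uucs obuh eedv fsytz bxsr ayqul lylzs
Hunk 4: at line 2 remove [obuh,eedv] add [gdugi,inqm,vakk] -> 9 lines: hbn uucs gdugi inqm vakk fsytz bxsr ayqul lylzs
Hunk 5: at line 1 remove [gdugi] add [ryq] -> 9 lines: hbn uucs ryq inqm vakk fsytz bxsr ayqul lylzs
Hunk 6: at line 5 remove [fsytz] add [rklnv] -> 9 lines: hbn uucs ryq inqm vakk rklnv bxsr ayqul lylzs
Hunk 7: at line 1 remove [ryq,inqm] add [wah] -> 8 lines: hbn uucs wah vakk rklnv bxsr ayqul lylzs
Final line 1: hbn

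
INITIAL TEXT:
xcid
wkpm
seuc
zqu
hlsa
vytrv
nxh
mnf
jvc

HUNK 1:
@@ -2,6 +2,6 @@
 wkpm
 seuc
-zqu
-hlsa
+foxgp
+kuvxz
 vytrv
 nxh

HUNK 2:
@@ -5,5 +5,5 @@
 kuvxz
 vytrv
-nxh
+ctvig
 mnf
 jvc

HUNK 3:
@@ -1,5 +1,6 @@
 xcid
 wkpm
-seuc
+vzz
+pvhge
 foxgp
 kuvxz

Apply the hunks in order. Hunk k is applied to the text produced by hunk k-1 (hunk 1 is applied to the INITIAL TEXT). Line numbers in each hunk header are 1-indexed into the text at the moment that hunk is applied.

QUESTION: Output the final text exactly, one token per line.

Hunk 1: at line 2 remove [zqu,hlsa] add [foxgp,kuvxz] -> 9 lines: xcid wkpm seuc foxgp kuvxz vytrv nxh mnf jvc
Hunk 2: at line 5 remove [nxh] add [ctvig] -> 9 lines: xcid wkpm seuc foxgp kuvxz vytrv ctvig mnf jvc
Hunk 3: at line 1 remove [seuc] add [vzz,pvhge] -> 10 lines: xcid wkpm vzz pvhge foxgp kuvxz vytrv ctvig mnf jvc

Answer: xcid
wkpm
vzz
pvhge
foxgp
kuvxz
vytrv
ctvig
mnf
jvc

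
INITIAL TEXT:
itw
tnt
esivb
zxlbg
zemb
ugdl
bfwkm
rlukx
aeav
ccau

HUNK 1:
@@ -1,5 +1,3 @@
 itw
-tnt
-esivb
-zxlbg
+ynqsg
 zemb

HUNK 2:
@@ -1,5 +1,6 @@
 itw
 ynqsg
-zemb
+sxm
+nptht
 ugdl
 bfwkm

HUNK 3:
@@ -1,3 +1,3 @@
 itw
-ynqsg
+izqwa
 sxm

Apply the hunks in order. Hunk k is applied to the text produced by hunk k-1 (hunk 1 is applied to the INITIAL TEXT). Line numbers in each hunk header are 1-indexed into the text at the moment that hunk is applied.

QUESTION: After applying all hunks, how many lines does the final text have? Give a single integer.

Answer: 9

Derivation:
Hunk 1: at line 1 remove [tnt,esivb,zxlbg] add [ynqsg] -> 8 lines: itw ynqsg zemb ugdl bfwkm rlukx aeav ccau
Hunk 2: at line 1 remove [zemb] add [sxm,nptht] -> 9 lines: itw ynqsg sxm nptht ugdl bfwkm rlukx aeav ccau
Hunk 3: at line 1 remove [ynqsg] add [izqwa] -> 9 lines: itw izqwa sxm nptht ugdl bfwkm rlukx aeav ccau
Final line count: 9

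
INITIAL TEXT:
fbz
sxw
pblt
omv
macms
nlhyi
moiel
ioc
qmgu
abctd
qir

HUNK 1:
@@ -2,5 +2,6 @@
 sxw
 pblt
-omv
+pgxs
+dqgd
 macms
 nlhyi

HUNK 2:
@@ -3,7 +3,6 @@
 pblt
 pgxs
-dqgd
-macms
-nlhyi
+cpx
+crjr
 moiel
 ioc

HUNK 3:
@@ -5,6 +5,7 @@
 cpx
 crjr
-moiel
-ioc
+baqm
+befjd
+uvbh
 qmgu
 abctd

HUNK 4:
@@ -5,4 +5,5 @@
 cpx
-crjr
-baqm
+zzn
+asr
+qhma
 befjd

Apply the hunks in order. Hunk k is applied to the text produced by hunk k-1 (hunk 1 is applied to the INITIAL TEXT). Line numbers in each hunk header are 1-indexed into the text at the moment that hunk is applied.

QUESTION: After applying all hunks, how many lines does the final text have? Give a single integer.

Hunk 1: at line 2 remove [omv] add [pgxs,dqgd] -> 12 lines: fbz sxw pblt pgxs dqgd macms nlhyi moiel ioc qmgu abctd qir
Hunk 2: at line 3 remove [dqgd,macms,nlhyi] add [cpx,crjr] -> 11 lines: fbz sxw pblt pgxs cpx crjr moiel ioc qmgu abctd qir
Hunk 3: at line 5 remove [moiel,ioc] add [baqm,befjd,uvbh] -> 12 lines: fbz sxw pblt pgxs cpx crjr baqm befjd uvbh qmgu abctd qir
Hunk 4: at line 5 remove [crjr,baqm] add [zzn,asr,qhma] -> 13 lines: fbz sxw pblt pgxs cpx zzn asr qhma befjd uvbh qmgu abctd qir
Final line count: 13

Answer: 13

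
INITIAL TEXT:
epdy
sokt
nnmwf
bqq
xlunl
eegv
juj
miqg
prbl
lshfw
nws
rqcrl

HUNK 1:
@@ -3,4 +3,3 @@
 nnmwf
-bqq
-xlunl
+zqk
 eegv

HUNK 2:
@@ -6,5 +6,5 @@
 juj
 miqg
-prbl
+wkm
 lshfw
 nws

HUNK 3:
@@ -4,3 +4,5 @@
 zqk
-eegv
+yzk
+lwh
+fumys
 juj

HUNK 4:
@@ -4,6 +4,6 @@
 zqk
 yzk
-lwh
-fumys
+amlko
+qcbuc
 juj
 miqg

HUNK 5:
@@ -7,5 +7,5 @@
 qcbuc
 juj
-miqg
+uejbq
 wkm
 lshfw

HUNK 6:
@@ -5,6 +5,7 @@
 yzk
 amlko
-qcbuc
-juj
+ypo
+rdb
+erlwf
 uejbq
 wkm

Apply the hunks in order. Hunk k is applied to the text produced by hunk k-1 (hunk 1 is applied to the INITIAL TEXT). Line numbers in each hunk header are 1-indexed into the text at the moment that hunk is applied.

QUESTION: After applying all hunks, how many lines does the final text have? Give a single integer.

Hunk 1: at line 3 remove [bqq,xlunl] add [zqk] -> 11 lines: epdy sokt nnmwf zqk eegv juj miqg prbl lshfw nws rqcrl
Hunk 2: at line 6 remove [prbl] add [wkm] -> 11 lines: epdy sokt nnmwf zqk eegv juj miqg wkm lshfw nws rqcrl
Hunk 3: at line 4 remove [eegv] add [yzk,lwh,fumys] -> 13 lines: epdy sokt nnmwf zqk yzk lwh fumys juj miqg wkm lshfw nws rqcrl
Hunk 4: at line 4 remove [lwh,fumys] add [amlko,qcbuc] -> 13 lines: epdy sokt nnmwf zqk yzk amlko qcbuc juj miqg wkm lshfw nws rqcrl
Hunk 5: at line 7 remove [miqg] add [uejbq] -> 13 lines: epdy sokt nnmwf zqk yzk amlko qcbuc juj uejbq wkm lshfw nws rqcrl
Hunk 6: at line 5 remove [qcbuc,juj] add [ypo,rdb,erlwf] -> 14 lines: epdy sokt nnmwf zqk yzk amlko ypo rdb erlwf uejbq wkm lshfw nws rqcrl
Final line count: 14

Answer: 14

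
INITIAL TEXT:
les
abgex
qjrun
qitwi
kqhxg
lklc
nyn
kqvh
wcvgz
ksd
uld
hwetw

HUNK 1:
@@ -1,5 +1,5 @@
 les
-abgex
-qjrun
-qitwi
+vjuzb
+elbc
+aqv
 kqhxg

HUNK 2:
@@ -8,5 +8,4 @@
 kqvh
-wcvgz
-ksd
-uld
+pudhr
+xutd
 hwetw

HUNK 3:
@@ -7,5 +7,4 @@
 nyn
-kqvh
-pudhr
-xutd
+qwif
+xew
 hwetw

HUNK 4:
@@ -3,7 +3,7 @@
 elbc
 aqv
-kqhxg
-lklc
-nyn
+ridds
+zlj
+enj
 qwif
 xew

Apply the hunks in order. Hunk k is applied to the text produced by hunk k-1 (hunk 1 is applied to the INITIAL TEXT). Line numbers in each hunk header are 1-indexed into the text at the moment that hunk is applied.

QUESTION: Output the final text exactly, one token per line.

Answer: les
vjuzb
elbc
aqv
ridds
zlj
enj
qwif
xew
hwetw

Derivation:
Hunk 1: at line 1 remove [abgex,qjrun,qitwi] add [vjuzb,elbc,aqv] -> 12 lines: les vjuzb elbc aqv kqhxg lklc nyn kqvh wcvgz ksd uld hwetw
Hunk 2: at line 8 remove [wcvgz,ksd,uld] add [pudhr,xutd] -> 11 lines: les vjuzb elbc aqv kqhxg lklc nyn kqvh pudhr xutd hwetw
Hunk 3: at line 7 remove [kqvh,pudhr,xutd] add [qwif,xew] -> 10 lines: les vjuzb elbc aqv kqhxg lklc nyn qwif xew hwetw
Hunk 4: at line 3 remove [kqhxg,lklc,nyn] add [ridds,zlj,enj] -> 10 lines: les vjuzb elbc aqv ridds zlj enj qwif xew hwetw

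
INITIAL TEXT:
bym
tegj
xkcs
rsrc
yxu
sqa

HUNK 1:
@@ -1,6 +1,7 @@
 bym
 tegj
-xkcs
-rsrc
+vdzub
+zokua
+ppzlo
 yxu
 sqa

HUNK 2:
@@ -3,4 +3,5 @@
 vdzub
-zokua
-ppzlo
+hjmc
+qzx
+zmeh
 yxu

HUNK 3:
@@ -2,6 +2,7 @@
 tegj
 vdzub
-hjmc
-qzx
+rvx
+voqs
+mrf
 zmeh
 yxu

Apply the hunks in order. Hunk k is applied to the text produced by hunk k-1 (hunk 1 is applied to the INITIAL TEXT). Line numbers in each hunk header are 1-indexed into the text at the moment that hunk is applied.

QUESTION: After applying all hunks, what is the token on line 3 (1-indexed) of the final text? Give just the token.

Hunk 1: at line 1 remove [xkcs,rsrc] add [vdzub,zokua,ppzlo] -> 7 lines: bym tegj vdzub zokua ppzlo yxu sqa
Hunk 2: at line 3 remove [zokua,ppzlo] add [hjmc,qzx,zmeh] -> 8 lines: bym tegj vdzub hjmc qzx zmeh yxu sqa
Hunk 3: at line 2 remove [hjmc,qzx] add [rvx,voqs,mrf] -> 9 lines: bym tegj vdzub rvx voqs mrf zmeh yxu sqa
Final line 3: vdzub

Answer: vdzub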